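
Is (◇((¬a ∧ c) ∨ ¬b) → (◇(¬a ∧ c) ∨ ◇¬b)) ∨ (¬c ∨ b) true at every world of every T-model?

Tableau for the negation ¬((◇((¬a ∧ c) ∨ ¬b) → (◇(¬a ∧ c) ∨ ◇¬b)) ∨ (¬c ∨ b)):
1. ¬((◇((¬a ∧ c) ∨ ¬b) → (◇(¬a ∧ c) ∨ ◇¬b)) ∨ (¬c ∨ b)), u
2. ¬(◇((¬a ∧ c) ∨ ¬b) → (◇(¬a ∧ c) ∨ ◇¬b)), u   [¬∨-rule on 1]
3. ¬(¬c ∨ b), u   [¬∨-rule on 1]
4. ◇((¬a ∧ c) ∨ ¬b), u   [¬→-rule on 2]
5. ¬(◇(¬a ∧ c) ∨ ◇¬b), u   [¬→-rule on 2]
6. c, u   [¬∨-rule on 3]
7. ¬b, u   [¬∨-rule on 3]
8. ¬◇(¬a ∧ c), u   [¬∨-rule on 5]
9. ¬◇¬b, u   [¬∨-rule on 5]
10. ¬(¬a ∧ c), u   [¬◇-rule on 8 via uRu]
11. b, u   [¬◇-rule on 9 via uRu]
Accessibility: uRu
Branch closes: b and ¬b both at u.
Every branch of the negation's tableau closes; the branch above is one of them.

Valid in T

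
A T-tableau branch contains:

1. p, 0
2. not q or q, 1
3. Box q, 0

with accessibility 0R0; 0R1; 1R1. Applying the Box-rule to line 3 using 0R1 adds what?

q, 1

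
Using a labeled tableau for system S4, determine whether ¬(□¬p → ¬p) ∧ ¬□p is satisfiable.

1. ¬(□¬p → ¬p) ∧ ¬□p, u
2. ¬(□¬p → ¬p), u
3. ¬□p, u
4. □¬p, u
5. p, u
6. ¬p, u
Accessibility: uRu
Branch closes: p and ¬p both at u.
All branches of the tableau close; one closing branch shown above.

Unsatisfiable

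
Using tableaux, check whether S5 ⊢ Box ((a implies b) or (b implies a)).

Tableau for the negation not Box ((a implies b) or (b implies a)):
1. not Box ((a implies b) or (b implies a)), u
2. not ((a implies b) or (b implies a)), v
3. not (a implies b), v
4. not (b implies a), v
5. a, v
6. not b, v
7. b, v
8. not a, v
Accessibility: uRu, uRv, vRu, vRv
Branch closes: b and not b both at v.
Every branch of the negation's tableau closes; the branch above is one of them.

Yes, valid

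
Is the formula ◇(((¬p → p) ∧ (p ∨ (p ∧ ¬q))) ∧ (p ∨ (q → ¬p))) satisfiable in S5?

Yes, satisfiable

1. ◇(((¬p → p) ∧ (p ∨ (p ∧ ¬q))) ∧ (p ∨ (q → ¬p))), 0
2. ((¬p → p) ∧ (p ∨ (p ∧ ¬q))) ∧ (p ∨ (q → ¬p)), 1   [◇-rule on 1: fresh world 1, 0R1]
3. (¬p → p) ∧ (p ∨ (p ∧ ¬q)), 1   [∧-rule on 2]
4. p ∨ (q → ¬p), 1   [∧-rule on 2]
5. ¬p → p, 1   [∧-rule on 3]
6. p ∨ (p ∧ ¬q), 1   [∧-rule on 3]
7. q → ¬p, 1   [∨-rule on 4 (branches; this branch)]
8. p, 1   [→-rule on 5 (branches; this branch)]
9. p ∧ ¬q, 1   [∨-rule on 6 (branches; this branch)]
10. ¬q, 1   [∧-rule on 9]
Accessibility: 0R0, 0R1, 1R0, 1R1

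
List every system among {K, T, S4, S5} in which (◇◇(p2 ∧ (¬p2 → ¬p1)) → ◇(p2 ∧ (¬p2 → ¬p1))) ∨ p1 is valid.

S4-tableau for the negation ¬((◇◇(p2 ∧ (¬p2 → ¬p1)) → ◇(p2 ∧ (¬p2 → ¬p1))) ∨ p1):
1. ¬((◇◇(p2 ∧ (¬p2 → ¬p1)) → ◇(p2 ∧ (¬p2 → ¬p1))) ∨ p1), 0
2. ¬(◇◇(p2 ∧ (¬p2 → ¬p1)) → ◇(p2 ∧ (¬p2 → ¬p1))), 0   [¬∨-rule on 1]
3. ¬p1, 0   [¬∨-rule on 1]
4. ◇◇(p2 ∧ (¬p2 → ¬p1)), 0   [¬→-rule on 2]
5. ¬◇(p2 ∧ (¬p2 → ¬p1)), 0   [¬→-rule on 2]
6. ¬(p2 ∧ (¬p2 → ¬p1)), 0   [¬◇-rule on 5 via 0R0]
7. ¬p2, 0   [¬∧-rule on 6 (branches; this branch)]
8. ◇(p2 ∧ (¬p2 → ¬p1)), 1   [◇-rule on 4: fresh world 1, 0R1]
9. ¬(p2 ∧ (¬p2 → ¬p1)), 1   [¬◇-rule on 5 via 0R1]
10. ¬(¬p2 → ¬p1), 1   [¬∧-rule on 9 (branches; this branch)]
11. ¬p2, 1   [¬→-rule on 10]
12. p1, 1   [¬→-rule on 10]
13. p2 ∧ (¬p2 → ¬p1), 2   [◇-rule on 8: fresh world 2, 1R2]
14. p2, 2   [∧-rule on 13]
15. ¬p2 → ¬p1, 2   [∧-rule on 13]
16. ¬(p2 ∧ (¬p2 → ¬p1)), 2   [¬◇-rule on 5 via 0R2]
17. ¬p1, 2   [→-rule on 15 (branches; this branch)]
18. ¬(¬p2 → ¬p1), 2   [¬∧-rule on 16 (branches; this branch)]
19. ¬p2, 2   [¬→-rule on 18]
20. p1, 2   [¬→-rule on 18]
Accessibility: 0R0, 0R1, 0R2, 1R1, 1R2, 2R2
Branch closes: p2 and ¬p2 both at 2.
Every branch closes (one shown): valid in S4, hence also in S5 (every theorem of S4 is a theorem of S5).
T-tableau for the negation ¬((◇◇(p2 ∧ (¬p2 → ¬p1)) → ◇(p2 ∧ (¬p2 → ¬p1))) ∨ p1):
1. ¬((◇◇(p2 ∧ (¬p2 → ¬p1)) → ◇(p2 ∧ (¬p2 → ¬p1))) ∨ p1), 0
2. ¬(◇◇(p2 ∧ (¬p2 → ¬p1)) → ◇(p2 ∧ (¬p2 → ¬p1))), 0   [¬∨-rule on 1]
3. ¬p1, 0   [¬∨-rule on 1]
4. ◇◇(p2 ∧ (¬p2 → ¬p1)), 0   [¬→-rule on 2]
5. ¬◇(p2 ∧ (¬p2 → ¬p1)), 0   [¬→-rule on 2]
6. ¬(p2 ∧ (¬p2 → ¬p1)), 0   [¬◇-rule on 5 via 0R0]
7. ¬p2, 0   [¬∧-rule on 6 (branches; this branch)]
8. ◇(p2 ∧ (¬p2 → ¬p1)), 1   [◇-rule on 4: fresh world 1, 0R1]
9. ¬(p2 ∧ (¬p2 → ¬p1)), 1   [¬◇-rule on 5 via 0R1]
10. ¬(¬p2 → ¬p1), 1   [¬∧-rule on 9 (branches; this branch)]
11. ¬p2, 1   [¬→-rule on 10]
12. p1, 1   [¬→-rule on 10]
13. p2 ∧ (¬p2 → ¬p1), 2   [◇-rule on 8: fresh world 2, 1R2]
14. p2, 2   [∧-rule on 13]
15. ¬p2 → ¬p1, 2   [∧-rule on 13]
16. ¬p1, 2   [→-rule on 15 (branches; this branch)]
Accessibility: 0R0, 0R1, 1R1, 1R2, 2R2
Complete open branch: countermodel on a T-frame, so not valid in T, nor in K (the same frame is also a K-frame).

S4, S5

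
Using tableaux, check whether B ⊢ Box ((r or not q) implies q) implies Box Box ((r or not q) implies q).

Tableau for the negation not (Box ((r or not q) implies q) implies Box Box ((r or not q) implies q)):
1. not (Box ((r or not q) implies q) implies Box Box ((r or not q) implies q)), u
2. Box ((r or not q) implies q), u
3. not Box Box ((r or not q) implies q), u
4. (r or not q) implies q, u
5. q, u
6. not Box ((r or not q) implies q), v
7. (r or not q) implies q, v
8. q, v
9. not ((r or not q) implies q), w
10. r or not q, w
11. not q, w
Accessibility: uRu, uRv, vRu, vRv, vRw, wRv, wRw
The negation has an open branch (countermodel exists).

Not valid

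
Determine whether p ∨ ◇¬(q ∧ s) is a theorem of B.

Invalid (countermodel exists)

Tableau for the negation ¬(p ∨ ◇¬(q ∧ s)):
1. ¬(p ∨ ◇¬(q ∧ s)), w0
2. ¬p, w0   [¬∨-rule on 1]
3. ¬◇¬(q ∧ s), w0   [¬∨-rule on 1]
4. q ∧ s, w0   [¬◇-rule on 3 via w0Rw0]
5. q, w0   [∧-rule on 4]
6. s, w0   [∧-rule on 4]
Accessibility: w0Rw0
The negation has an open branch (countermodel exists).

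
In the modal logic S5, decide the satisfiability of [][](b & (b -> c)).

1. [][](b & (b -> c)), 0
2. [](b & (b -> c)), 0   [[]-rule on 1 via 0R0]
3. b & (b -> c), 0   [[]-rule on 2 via 0R0]
4. b, 0   [&-rule on 3]
5. b -> c, 0   [&-rule on 3]
6. c, 0   [->-rule on 5 (branches; this branch)]
Accessibility: 0R0

Satisfiable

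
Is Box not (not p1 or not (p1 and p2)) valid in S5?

Not valid

Tableau for the negation not Box not (not p1 or not (p1 and p2)):
1. not Box not (not p1 or not (p1 and p2)), w0
2. not p1 or not (p1 and p2), w1   [neg-Box-rule on 1: fresh world w1, w0Rw1]
3. not (p1 and p2), w1   [or-rule on 2 (branches; this branch)]
4. not p2, w1   [neg-and-rule on 3 (branches; this branch)]
Accessibility: w0Rw0, w0Rw1, w1Rw0, w1Rw1
The negation has an open branch (countermodel exists).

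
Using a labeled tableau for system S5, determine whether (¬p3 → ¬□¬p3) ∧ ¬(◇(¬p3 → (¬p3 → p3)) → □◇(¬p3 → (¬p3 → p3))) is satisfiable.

1. (¬p3 → ¬□¬p3) ∧ ¬(◇(¬p3 → (¬p3 → p3)) → □◇(¬p3 → (¬p3 → p3))), 0
2. ¬p3 → ¬□¬p3, 0   [∧-rule on 1]
3. ¬(◇(¬p3 → (¬p3 → p3)) → □◇(¬p3 → (¬p3 → p3))), 0   [∧-rule on 1]
4. ◇(¬p3 → (¬p3 → p3)), 0   [¬→-rule on 3]
5. ¬□◇(¬p3 → (¬p3 → p3)), 0   [¬→-rule on 3]
6. ¬□¬p3, 0   [→-rule on 2 (branches; this branch)]
7. ¬p3 → (¬p3 → p3), 1   [◇-rule on 4: fresh world 1, 0R1]
8. ¬p3 → p3, 1   [→-rule on 7 (branches; this branch)]
9. p3, 1   [→-rule on 8 (branches; this branch)]
10. ¬◇(¬p3 → (¬p3 → p3)), 2   [¬□-rule on 5: fresh world 2, 0R2]
11. ¬(¬p3 → (¬p3 → p3)), 0   [¬◇-rule on 10 via 2R0]
12. ¬p3, 0   [¬→-rule on 11]
13. ¬(¬p3 → p3), 0   [¬→-rule on 11]
14. ¬(¬p3 → (¬p3 → p3)), 1   [¬◇-rule on 10 via 2R1]
15. ¬p3, 1   [¬→-rule on 14]
16. ¬(¬p3 → p3), 1   [¬→-rule on 14]
Accessibility: 0R0, 0R1, 0R2, 1R0, 1R1, 1R2, 2R0, 2R1, 2R2
Branch closes: p3 and ¬p3 both at 1.
(One branch shown.) All branches close.

Unsatisfiable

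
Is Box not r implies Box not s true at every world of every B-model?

Tableau for the negation not (Box not r implies Box not s):
1. not (Box not r implies Box not s), u
2. Box not r, u   [neg-implies-rule on 1]
3. not Box not s, u   [neg-implies-rule on 1]
4. not r, u   [Box-rule on 2 via uRu]
5. s, v   [neg-Box-rule on 3: fresh world v, uRv]
6. not r, v   [Box-rule on 2 via uRv]
Accessibility: uRu, uRv, vRu, vRv
The negation has an open branch (countermodel exists).

No, not valid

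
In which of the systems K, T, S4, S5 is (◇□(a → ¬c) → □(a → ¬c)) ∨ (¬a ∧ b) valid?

S5-tableau for the negation ¬((◇□(a → ¬c) → □(a → ¬c)) ∨ (¬a ∧ b)):
1. ¬((◇□(a → ¬c) → □(a → ¬c)) ∨ (¬a ∧ b)), w0
2. ¬(◇□(a → ¬c) → □(a → ¬c)), w0
3. ¬(¬a ∧ b), w0
4. ◇□(a → ¬c), w0
5. ¬□(a → ¬c), w0
6. ¬b, w0
7. □(a → ¬c), w1
8. a → ¬c, w0
9. a → ¬c, w1
10. ¬c, w0
11. ¬c, w1
12. ¬(a → ¬c), w2
13. a, w2
14. c, w2
15. a → ¬c, w2
16. ¬c, w2
Accessibility: w0Rw0, w0Rw1, w0Rw2, w1Rw0, w1Rw1, w1Rw2, w2Rw0, w2Rw1, w2Rw2
Branch closes: c and ¬c both at w2.
Every branch closes (one shown): valid in S5.
S4-tableau for the negation ¬((◇□(a → ¬c) → □(a → ¬c)) ∨ (¬a ∧ b)):
1. ¬((◇□(a → ¬c) → □(a → ¬c)) ∨ (¬a ∧ b)), w0
2. ¬(◇□(a → ¬c) → □(a → ¬c)), w0
3. ¬(¬a ∧ b), w0
4. ◇□(a → ¬c), w0
5. ¬□(a → ¬c), w0
6. ¬b, w0
7. □(a → ¬c), w1
8. a → ¬c, w1
9. ¬c, w1
10. ¬(a → ¬c), w2
11. a, w2
12. c, w2
Accessibility: w0Rw0, w0Rw1, w0Rw2, w1Rw1, w2Rw2
Complete open branch: countermodel on an S4-frame, so not valid in S4, nor in K, T (the same frame is also a K-frame and a T-frame).

S5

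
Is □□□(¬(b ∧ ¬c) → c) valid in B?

Tableau for the negation ¬□□□(¬(b ∧ ¬c) → c):
1. ¬□□□(¬(b ∧ ¬c) → c), u
2. ¬□□(¬(b ∧ ¬c) → c), v   [¬□-rule on 1: fresh world v, uRv]
3. ¬□(¬(b ∧ ¬c) → c), w   [¬□-rule on 2: fresh world w, vRw]
4. ¬(¬(b ∧ ¬c) → c), x   [¬□-rule on 3: fresh world x, wRx]
5. ¬(b ∧ ¬c), x   [¬→-rule on 4]
6. ¬c, x   [¬→-rule on 4]
7. ¬b, x   [¬∧-rule on 5 (branches; this branch)]
Accessibility: uRu, uRv, vRu, vRv, vRw, wRv, wRw, wRx, xRw, xRx
The negation has an open branch (countermodel exists).

No, not valid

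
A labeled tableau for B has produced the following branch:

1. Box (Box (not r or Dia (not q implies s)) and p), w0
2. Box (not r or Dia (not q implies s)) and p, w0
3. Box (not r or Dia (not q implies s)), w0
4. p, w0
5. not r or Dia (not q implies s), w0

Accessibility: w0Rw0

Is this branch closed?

No, open

No atom appears with both signs at the same world.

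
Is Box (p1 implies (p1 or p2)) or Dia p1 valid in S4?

Valid in S4

Tableau for the negation not (Box (p1 implies (p1 or p2)) or Dia p1):
1. not (Box (p1 implies (p1 or p2)) or Dia p1), w0
2. not Box (p1 implies (p1 or p2)), w0   [neg-or-rule on 1]
3. not Dia p1, w0   [neg-or-rule on 1]
4. not p1, w0   [neg-Dia-rule on 3 via w0Rw0]
5. not (p1 implies (p1 or p2)), w1   [neg-Box-rule on 2: fresh world w1, w0Rw1]
6. p1, w1   [neg-implies-rule on 5]
7. not (p1 or p2), w1   [neg-implies-rule on 5]
8. not p1, w1   [neg-or-rule on 7]
9. not p2, w1   [neg-or-rule on 7]
Accessibility: w0Rw0, w0Rw1, w1Rw1
Branch closes: p1 and not p1 both at w1.
Every branch of the negation's tableau closes; the branch above is one of them.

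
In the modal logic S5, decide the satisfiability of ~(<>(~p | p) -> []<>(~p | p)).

Unsatisfiable

1. ~(<>(~p | p) -> []<>(~p | p)), 0
2. <>(~p | p), 0   [~->-rule on 1]
3. ~[]<>(~p | p), 0   [~->-rule on 1]
4. ~p | p, 1   [<>-rule on 2: fresh world 1, 0R1]
5. p, 1   [|-rule on 4 (branches; this branch)]
6. ~<>(~p | p), 2   [~[]-rule on 3: fresh world 2, 0R2]
7. ~(~p | p), 0   [~<>-rule on 6 via 2R0]
8. p, 0   [~|-rule on 7]
9. ~p, 0   [~|-rule on 7]
Accessibility: 0R0, 0R1, 0R2, 1R0, 1R1, 1R2, 2R0, 2R1, 2R2
Branch closes: p and ~p both at 0.
(One branch shown.) All branches close.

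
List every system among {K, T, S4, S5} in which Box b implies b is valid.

K-tableau for the negation not (Box b implies b):
1. not (Box b implies b), 0
2. Box b, 0
3. not b, 0
Complete open branch: countermodel on a K-frame, so not valid in K.
T-tableau for the negation not (Box b implies b):
1. not (Box b implies b), 0
2. Box b, 0
3. not b, 0
4. b, 0
Accessibility: 0R0
Branch closes: b and not b both at 0.
Every branch closes (one shown): valid in T, hence also in S4, S5 (every theorem of T is a theorem of S4 and S5).

T, S4, S5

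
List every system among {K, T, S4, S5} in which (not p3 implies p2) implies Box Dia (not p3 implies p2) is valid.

S5

S4-tableau for the negation not ((not p3 implies p2) implies Box Dia (not p3 implies p2)):
1. not ((not p3 implies p2) implies Box Dia (not p3 implies p2)), w0
2. not p3 implies p2, w0
3. not Box Dia (not p3 implies p2), w0
4. p2, w0
5. not Dia (not p3 implies p2), w1
6. not (not p3 implies p2), w1
7. not p3, w1
8. not p2, w1
Accessibility: w0Rw0, w0Rw1, w1Rw1
Complete open branch: countermodel on an S4-frame, so not valid in S4, nor in K, T (the same frame is also a K-frame and a T-frame).
S5-tableau for the negation not ((not p3 implies p2) implies Box Dia (not p3 implies p2)):
1. not ((not p3 implies p2) implies Box Dia (not p3 implies p2)), w0
2. not p3 implies p2, w0
3. not Box Dia (not p3 implies p2), w0
4. p2, w0
5. not Dia (not p3 implies p2), w1
6. not (not p3 implies p2), w0
7. not p3, w0
8. not p2, w0
Accessibility: w0Rw0, w0Rw1, w1Rw0, w1Rw1
Branch closes: p2 and not p2 both at w0.
Every branch closes (one shown): valid in S5.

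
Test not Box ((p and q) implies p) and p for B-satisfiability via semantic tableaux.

No, unsatisfiable

1. not Box ((p and q) implies p) and p, 0
2. not Box ((p and q) implies p), 0
3. p, 0
4. not ((p and q) implies p), 1
5. p and q, 1
6. not p, 1
7. p, 1
8. q, 1
Accessibility: 0R0, 0R1, 1R0, 1R1
Branch closes: p and not p both at 1.
Every branch closes; the branch above is one of them.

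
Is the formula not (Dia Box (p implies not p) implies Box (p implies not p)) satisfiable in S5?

Unsatisfiable

1. not (Dia Box (p implies not p) implies Box (p implies not p)), u
2. Dia Box (p implies not p), u   [neg-implies-rule on 1]
3. not Box (p implies not p), u   [neg-implies-rule on 1]
4. Box (p implies not p), v   [Dia-rule on 2: fresh world v, uRv]
5. p implies not p, u   [Box-rule on 4 via vRu]
6. p implies not p, v   [Box-rule on 4 via vRv]
7. not p, u   [implies-rule on 5 (branches; this branch)]
8. not p, v   [implies-rule on 6 (branches; this branch)]
9. not (p implies not p), w   [neg-Box-rule on 3: fresh world w, uRw]
10. p, w   [neg-implies-rule on 9]
11. p implies not p, w   [Box-rule on 4 via vRw]
12. not p, w   [implies-rule on 11 (branches; this branch)]
Accessibility: uRu, uRv, uRw, vRu, vRv, vRw, wRu, wRv, wRw
Branch closes: p and not p both at w.
All branches of the tableau close; one closing branch shown above.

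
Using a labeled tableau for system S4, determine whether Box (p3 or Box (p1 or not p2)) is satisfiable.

Yes, satisfiable

1. Box (p3 or Box (p1 or not p2)), u
2. p3 or Box (p1 or not p2), u
3. Box (p1 or not p2), u
4. p1 or not p2, u
5. not p2, u
Accessibility: uRu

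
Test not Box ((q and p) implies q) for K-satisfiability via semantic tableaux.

Unsatisfiable

1. not Box ((q and p) implies q), 0
2. not ((q and p) implies q), 1
3. q and p, 1
4. not q, 1
5. q, 1
6. p, 1
Accessibility: 0R1
Branch closes: q and not q both at 1.
(One branch shown.) All branches close.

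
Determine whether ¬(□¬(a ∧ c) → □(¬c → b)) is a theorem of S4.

No, not valid

Tableau for the negation □¬(a ∧ c) → □(¬c → b):
1. □¬(a ∧ c) → □(¬c → b), w0
2. □(¬c → b), w0
3. ¬c → b, w0
4. b, w0
Accessibility: w0Rw0
The negation has an open branch (countermodel exists).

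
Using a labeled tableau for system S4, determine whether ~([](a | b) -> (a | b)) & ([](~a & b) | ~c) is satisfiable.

1. ~([](a | b) -> (a | b)) & ([](~a & b) | ~c), u
2. ~([](a | b) -> (a | b)), u   [&-rule on 1]
3. [](~a & b) | ~c, u   [&-rule on 1]
4. [](a | b), u   [~->-rule on 2]
5. ~(a | b), u   [~->-rule on 2]
6. ~a, u   [~|-rule on 5]
7. ~b, u   [~|-rule on 5]
8. a | b, u   [[]-rule on 4 via uRu]
9. [](~a & b), u   [|-rule on 3 (branches; this branch)]
10. ~a & b, u   [[]-rule on 9 via uRu]
11. b, u   [&-rule on 10]
Accessibility: uRu
Branch closes: b and ~b both at u.
(One branch shown.) All branches close.

No, unsatisfiable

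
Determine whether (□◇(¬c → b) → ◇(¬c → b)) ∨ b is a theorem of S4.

Yes, valid

Tableau for the negation ¬((□◇(¬c → b) → ◇(¬c → b)) ∨ b):
1. ¬((□◇(¬c → b) → ◇(¬c → b)) ∨ b), u
2. ¬(□◇(¬c → b) → ◇(¬c → b)), u
3. ¬b, u
4. □◇(¬c → b), u
5. ¬◇(¬c → b), u
6. ◇(¬c → b), u
7. ¬(¬c → b), u
8. ¬c, u
9. ¬c → b, v
10. ◇(¬c → b), v
11. ¬(¬c → b), v
12. ¬c, v
13. ¬b, v
14. b, v
Accessibility: uRu, uRv, vRv
Branch closes: b and ¬b both at v.
Every branch of the negation's tableau closes; the branch above is one of them.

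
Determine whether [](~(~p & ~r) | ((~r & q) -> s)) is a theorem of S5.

Tableau for the negation ~[](~(~p & ~r) | ((~r & q) -> s)):
1. ~[](~(~p & ~r) | ((~r & q) -> s)), 0
2. ~(~(~p & ~r) | ((~r & q) -> s)), 1
3. ~p & ~r, 1
4. ~((~r & q) -> s), 1
5. ~p, 1
6. ~r, 1
7. ~r & q, 1
8. ~s, 1
9. q, 1
Accessibility: 0R0, 0R1, 1R0, 1R1
The negation has an open branch (countermodel exists).

No, not valid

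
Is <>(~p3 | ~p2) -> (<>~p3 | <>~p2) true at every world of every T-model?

Valid

Tableau for the negation ~(<>(~p3 | ~p2) -> (<>~p3 | <>~p2)):
1. ~(<>(~p3 | ~p2) -> (<>~p3 | <>~p2)), u
2. <>(~p3 | ~p2), u
3. ~(<>~p3 | <>~p2), u
4. ~<>~p3, u
5. ~<>~p2, u
6. p3, u
7. p2, u
8. ~p3 | ~p2, v
9. p3, v
10. p2, v
11. ~p2, v
Accessibility: uRu, uRv, vRv
Branch closes: p2 and ~p2 both at v.
Every branch of the negation's tableau closes; the branch above is one of them.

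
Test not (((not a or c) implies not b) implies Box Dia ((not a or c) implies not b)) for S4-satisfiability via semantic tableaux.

1. not (((not a or c) implies not b) implies Box Dia ((not a or c) implies not b)), w0
2. (not a or c) implies not b, w0
3. not Box Dia ((not a or c) implies not b), w0
4. not b, w0
5. not Dia ((not a or c) implies not b), w1
6. not ((not a or c) implies not b), w1
7. not a or c, w1
8. b, w1
9. c, w1
Accessibility: w0Rw0, w0Rw1, w1Rw1

Yes, satisfiable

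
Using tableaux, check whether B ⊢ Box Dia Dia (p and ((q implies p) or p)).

Tableau for the negation not Box Dia Dia (p and ((q implies p) or p)):
1. not Box Dia Dia (p and ((q implies p) or p)), w0
2. not Dia Dia (p and ((q implies p) or p)), w1
3. not Dia (p and ((q implies p) or p)), w0
4. not Dia (p and ((q implies p) or p)), w1
5. not (p and ((q implies p) or p)), w0
6. not (p and ((q implies p) or p)), w1
7. not ((q implies p) or p), w0
8. not (q implies p), w0
9. not p, w0
10. q, w0
11. not ((q implies p) or p), w1
12. not (q implies p), w1
13. not p, w1
14. q, w1
Accessibility: w0Rw0, w0Rw1, w1Rw0, w1Rw1
The negation has an open branch (countermodel exists).

Invalid (countermodel exists)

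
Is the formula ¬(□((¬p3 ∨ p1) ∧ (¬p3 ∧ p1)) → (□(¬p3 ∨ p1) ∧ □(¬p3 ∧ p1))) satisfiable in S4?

No, unsatisfiable

1. ¬(□((¬p3 ∨ p1) ∧ (¬p3 ∧ p1)) → (□(¬p3 ∨ p1) ∧ □(¬p3 ∧ p1))), u
2. □((¬p3 ∨ p1) ∧ (¬p3 ∧ p1)), u   [¬→-rule on 1]
3. ¬(□(¬p3 ∨ p1) ∧ □(¬p3 ∧ p1)), u   [¬→-rule on 1]
4. (¬p3 ∨ p1) ∧ (¬p3 ∧ p1), u   [□-rule on 2 via uRu]
5. ¬p3 ∨ p1, u   [∧-rule on 4]
6. ¬p3 ∧ p1, u   [∧-rule on 4]
7. ¬p3, u   [∧-rule on 6]
8. p1, u   [∧-rule on 6]
9. ¬□(¬p3 ∧ p1), u   [¬∧-rule on 3 (branches; this branch)]
10. ¬(¬p3 ∧ p1), v   [¬□-rule on 9: fresh world v, uRv]
11. (¬p3 ∨ p1) ∧ (¬p3 ∧ p1), v   [□-rule on 2 via uRv]
12. ¬p3 ∨ p1, v   [∧-rule on 11]
13. ¬p3 ∧ p1, v   [∧-rule on 11]
14. ¬p3, v   [∧-rule on 13]
15. p1, v   [∧-rule on 13]
16. ¬p1, v   [¬∧-rule on 10 (branches; this branch)]
Accessibility: uRu, uRv, vRv
Branch closes: p1 and ¬p1 both at v.
All branches of the tableau close; one closing branch shown above.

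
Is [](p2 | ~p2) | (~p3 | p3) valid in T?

Yes, valid

Tableau for the negation ~([](p2 | ~p2) | (~p3 | p3)):
1. ~([](p2 | ~p2) | (~p3 | p3)), w0
2. ~[](p2 | ~p2), w0
3. ~(~p3 | p3), w0
4. p3, w0
5. ~p3, w0
Accessibility: w0Rw0
Branch closes: p3 and ~p3 both at w0.
Every branch of the negation's tableau closes; the branch above is one of them.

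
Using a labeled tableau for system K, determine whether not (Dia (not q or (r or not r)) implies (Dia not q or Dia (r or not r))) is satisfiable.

1. not (Dia (not q or (r or not r)) implies (Dia not q or Dia (r or not r))), w0
2. Dia (not q or (r or not r)), w0
3. not (Dia not q or Dia (r or not r)), w0
4. not Dia not q, w0
5. not Dia (r or not r), w0
6. not q or (r or not r), w1
7. q, w1
8. not (r or not r), w1
9. not r, w1
10. r, w1
Accessibility: w0Rw1
Branch closes: r and not r both at w1.
(One branch shown.) All branches close.

Unsatisfiable (every branch closes)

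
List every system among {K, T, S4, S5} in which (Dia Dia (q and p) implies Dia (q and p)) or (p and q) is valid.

S4, S5

T-tableau for the negation not ((Dia Dia (q and p) implies Dia (q and p)) or (p and q)):
1. not ((Dia Dia (q and p) implies Dia (q and p)) or (p and q)), u
2. not (Dia Dia (q and p) implies Dia (q and p)), u
3. not (p and q), u
4. Dia Dia (q and p), u
5. not Dia (q and p), u
6. not (q and p), u
7. not q, u
8. not p, u
9. Dia (q and p), v
10. not (q and p), v
11. not p, v
12. q and p, w
13. q, w
14. p, w
Accessibility: uRu, uRv, vRv, vRw, wRw
Complete open branch: countermodel on a T-frame, so not valid in T, nor in K (the same frame is also a K-frame).
S4-tableau for the negation not ((Dia Dia (q and p) implies Dia (q and p)) or (p and q)):
1. not ((Dia Dia (q and p) implies Dia (q and p)) or (p and q)), u
2. not (Dia Dia (q and p) implies Dia (q and p)), u
3. not (p and q), u
4. Dia Dia (q and p), u
5. not Dia (q and p), u
6. not (q and p), u
7. not q, u
8. not p, u
9. Dia (q and p), v
10. not (q and p), v
11. not p, v
12. q and p, w
13. q, w
14. p, w
15. not (q and p), w
16. not p, w
Accessibility: uRu, uRv, uRw, vRv, vRw, wRw
Branch closes: p and not p both at w.
Every branch closes (one shown): valid in S4, hence also in S5 (every theorem of S4 is a theorem of S5).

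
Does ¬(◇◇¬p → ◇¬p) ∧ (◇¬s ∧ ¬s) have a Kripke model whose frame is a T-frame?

Satisfiable (open branch found)

1. ¬(◇◇¬p → ◇¬p) ∧ (◇¬s ∧ ¬s), u
2. ¬(◇◇¬p → ◇¬p), u
3. ◇¬s ∧ ¬s, u
4. ◇◇¬p, u
5. ¬◇¬p, u
6. ◇¬s, u
7. ¬s, u
8. p, u
9. ◇¬p, v
10. p, v
11. ¬s, w
12. p, w
13. ¬p, x
Accessibility: uRu, uRv, uRw, vRv, vRx, wRw, xRx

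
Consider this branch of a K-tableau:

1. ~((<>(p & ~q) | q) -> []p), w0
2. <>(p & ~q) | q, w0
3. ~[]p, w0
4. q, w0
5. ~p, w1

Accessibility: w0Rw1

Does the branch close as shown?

No atom appears with both signs at the same world.

Not closed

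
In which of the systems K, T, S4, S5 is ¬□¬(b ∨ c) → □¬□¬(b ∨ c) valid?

S5

S4-tableau for the negation ¬(¬□¬(b ∨ c) → □¬□¬(b ∨ c)):
1. ¬(¬□¬(b ∨ c) → □¬□¬(b ∨ c)), 0
2. ¬□¬(b ∨ c), 0
3. ¬□¬□¬(b ∨ c), 0
4. b ∨ c, 1
5. c, 1
6. □¬(b ∨ c), 2
7. ¬(b ∨ c), 2
8. ¬b, 2
9. ¬c, 2
Accessibility: 0R0, 0R1, 0R2, 1R1, 2R2
Complete open branch: countermodel on an S4-frame, so not valid in S4, nor in K, T (the same frame is also a K-frame and a T-frame).
S5-tableau for the negation ¬(¬□¬(b ∨ c) → □¬□¬(b ∨ c)):
1. ¬(¬□¬(b ∨ c) → □¬□¬(b ∨ c)), 0
2. ¬□¬(b ∨ c), 0
3. ¬□¬□¬(b ∨ c), 0
4. b ∨ c, 1
5. c, 1
6. □¬(b ∨ c), 2
7. ¬(b ∨ c), 0
8. ¬b, 0
9. ¬c, 0
10. ¬(b ∨ c), 1
11. ¬b, 1
12. ¬c, 1
Accessibility: 0R0, 0R1, 0R2, 1R0, 1R1, 1R2, 2R0, 2R1, 2R2
Branch closes: c and ¬c both at 1.
Every branch closes (one shown): valid in S5.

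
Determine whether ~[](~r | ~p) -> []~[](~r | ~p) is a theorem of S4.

Tableau for the negation ~(~[](~r | ~p) -> []~[](~r | ~p)):
1. ~(~[](~r | ~p) -> []~[](~r | ~p)), u
2. ~[](~r | ~p), u   [~->-rule on 1]
3. ~[]~[](~r | ~p), u   [~->-rule on 1]
4. ~(~r | ~p), v   [~[]-rule on 2: fresh world v, uRv]
5. r, v   [~|-rule on 4]
6. p, v   [~|-rule on 4]
7. [](~r | ~p), w   [~[]-rule on 3: fresh world w, uRw]
8. ~r | ~p, w   [[]-rule on 7 via wRw]
9. ~p, w   [|-rule on 8 (branches; this branch)]
Accessibility: uRu, uRv, uRw, vRv, wRw
The negation has an open branch (countermodel exists).

No, not valid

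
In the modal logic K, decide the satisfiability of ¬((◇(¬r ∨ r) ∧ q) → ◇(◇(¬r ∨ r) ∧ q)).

1. ¬((◇(¬r ∨ r) ∧ q) → ◇(◇(¬r ∨ r) ∧ q)), u
2. ◇(¬r ∨ r) ∧ q, u
3. ¬◇(◇(¬r ∨ r) ∧ q), u
4. ◇(¬r ∨ r), u
5. q, u
6. ¬r ∨ r, v
7. ¬(◇(¬r ∨ r) ∧ q), v
8. r, v
9. ¬q, v
Accessibility: uRv

Yes, satisfiable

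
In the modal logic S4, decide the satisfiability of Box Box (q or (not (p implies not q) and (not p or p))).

1. Box Box (q or (not (p implies not q) and (not p or p))), u
2. Box (q or (not (p implies not q) and (not p or p))), u   [Box-rule on 1 via uRu]
3. q or (not (p implies not q) and (not p or p)), u   [Box-rule on 2 via uRu]
4. not (p implies not q) and (not p or p), u   [or-rule on 3 (branches; this branch)]
5. not (p implies not q), u   [and-rule on 4]
6. not p or p, u   [and-rule on 4]
7. p, u   [neg-implies-rule on 5]
8. q, u   [neg-implies-rule on 5]
Accessibility: uRu

Satisfiable (open branch found)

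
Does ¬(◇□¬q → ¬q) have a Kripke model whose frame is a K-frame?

Satisfiable

1. ¬(◇□¬q → ¬q), u
2. ◇□¬q, u   [¬→-rule on 1]
3. q, u   [¬→-rule on 1]
4. □¬q, v   [◇-rule on 2: fresh world v, uRv]
Accessibility: uRv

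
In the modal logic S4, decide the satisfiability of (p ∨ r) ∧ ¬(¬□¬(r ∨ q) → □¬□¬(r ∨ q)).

Yes, satisfiable

1. (p ∨ r) ∧ ¬(¬□¬(r ∨ q) → □¬□¬(r ∨ q)), w0
2. p ∨ r, w0
3. ¬(¬□¬(r ∨ q) → □¬□¬(r ∨ q)), w0
4. ¬□¬(r ∨ q), w0
5. ¬□¬□¬(r ∨ q), w0
6. r, w0
7. r ∨ q, w1
8. q, w1
9. □¬(r ∨ q), w2
10. ¬(r ∨ q), w2
11. ¬r, w2
12. ¬q, w2
Accessibility: w0Rw0, w0Rw1, w0Rw2, w1Rw1, w2Rw2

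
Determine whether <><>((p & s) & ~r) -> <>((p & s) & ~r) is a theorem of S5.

Valid in S5

Tableau for the negation ~(<><>((p & s) & ~r) -> <>((p & s) & ~r)):
1. ~(<><>((p & s) & ~r) -> <>((p & s) & ~r)), w0
2. <><>((p & s) & ~r), w0
3. ~<>((p & s) & ~r), w0
4. ~((p & s) & ~r), w0
5. ~(p & s), w0
6. ~s, w0
7. <>((p & s) & ~r), w1
8. ~((p & s) & ~r), w1
9. ~(p & s), w1
10. ~s, w1
11. (p & s) & ~r, w2
12. p & s, w2
13. ~r, w2
14. p, w2
15. s, w2
16. ~((p & s) & ~r), w2
17. ~(p & s), w2
18. ~s, w2
Accessibility: w0Rw0, w0Rw1, w0Rw2, w1Rw0, w1Rw1, w1Rw2, w2Rw0, w2Rw1, w2Rw2
Branch closes: s and ~s both at w2.
Every branch of the negation's tableau closes; the branch above is one of them.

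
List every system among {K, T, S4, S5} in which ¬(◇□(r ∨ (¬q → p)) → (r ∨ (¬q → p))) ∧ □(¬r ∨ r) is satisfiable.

S5-tableau for the formula:
1. ¬(◇□(r ∨ (¬q → p)) → (r ∨ (¬q → p))) ∧ □(¬r ∨ r), 0
2. ¬(◇□(r ∨ (¬q → p)) → (r ∨ (¬q → p))), 0   [∧-rule on 1]
3. □(¬r ∨ r), 0   [∧-rule on 1]
4. ◇□(r ∨ (¬q → p)), 0   [¬→-rule on 2]
5. ¬(r ∨ (¬q → p)), 0   [¬→-rule on 2]
6. ¬r, 0   [¬∨-rule on 5]
7. ¬(¬q → p), 0   [¬∨-rule on 5]
8. ¬q, 0   [¬→-rule on 7]
9. ¬p, 0   [¬→-rule on 7]
10. ¬r ∨ r, 0   [□-rule on 3 via 0R0]
11. □(r ∨ (¬q → p)), 1   [◇-rule on 4: fresh world 1, 0R1]
12. ¬r ∨ r, 1   [□-rule on 3 via 0R1]
13. r ∨ (¬q → p), 0   [□-rule on 11 via 1R0]
14. r ∨ (¬q → p), 1   [□-rule on 11 via 1R1]
15. r, 1   [∨-rule on 12 (branches; this branch)]
16. ¬q → p, 0   [∨-rule on 13 (branches; this branch)]
17. ¬q → p, 1   [∨-rule on 14 (branches; this branch)]
18. p, 0   [→-rule on 16 (branches; this branch)]
Accessibility: 0R0, 0R1, 1R0, 1R1
Branch closes: p and ¬p both at 0.
Every branch closes (one shown): unsatisfiable in S5.
S4-tableau for the formula:
1. ¬(◇□(r ∨ (¬q → p)) → (r ∨ (¬q → p))) ∧ □(¬r ∨ r), 0
2. ¬(◇□(r ∨ (¬q → p)) → (r ∨ (¬q → p))), 0   [∧-rule on 1]
3. □(¬r ∨ r), 0   [∧-rule on 1]
4. ◇□(r ∨ (¬q → p)), 0   [¬→-rule on 2]
5. ¬(r ∨ (¬q → p)), 0   [¬→-rule on 2]
6. ¬r, 0   [¬∨-rule on 5]
7. ¬(¬q → p), 0   [¬∨-rule on 5]
8. ¬q, 0   [¬→-rule on 7]
9. ¬p, 0   [¬→-rule on 7]
10. ¬r ∨ r, 0   [□-rule on 3 via 0R0]
11. □(r ∨ (¬q → p)), 1   [◇-rule on 4: fresh world 1, 0R1]
12. ¬r ∨ r, 1   [□-rule on 3 via 0R1]
13. r ∨ (¬q → p), 1   [□-rule on 11 via 1R1]
14. r, 1   [∨-rule on 12 (branches; this branch)]
15. ¬q → p, 1   [∨-rule on 13 (branches; this branch)]
16. p, 1   [→-rule on 15 (branches; this branch)]
Accessibility: 0R0, 0R1, 1R1
Complete open branch: satisfiable in S4, hence also in K, T (this S4-model is also a K-model and a T-model).

K, T, S4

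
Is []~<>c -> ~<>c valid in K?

Not valid

Tableau for the negation ~([]~<>c -> ~<>c):
1. ~([]~<>c -> ~<>c), w0
2. []~<>c, w0
3. <>c, w0
4. c, w1
5. ~<>c, w1
Accessibility: w0Rw1
The negation has an open branch (countermodel exists).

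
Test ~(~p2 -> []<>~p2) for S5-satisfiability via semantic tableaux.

1. ~(~p2 -> []<>~p2), u
2. ~p2, u   [~->-rule on 1]
3. ~[]<>~p2, u   [~->-rule on 1]
4. ~<>~p2, v   [~[]-rule on 3: fresh world v, uRv]
5. p2, u   [~<>-rule on 4 via vRu]
Accessibility: uRu, uRv, vRu, vRv
Branch closes: p2 and ~p2 both at u.
Every branch closes; the branch above is one of them.

Unsatisfiable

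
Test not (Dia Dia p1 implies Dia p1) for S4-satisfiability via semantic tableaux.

No, unsatisfiable

1. not (Dia Dia p1 implies Dia p1), w0
2. Dia Dia p1, w0
3. not Dia p1, w0
4. not p1, w0
5. Dia p1, w1
6. not p1, w1
7. p1, w2
8. not p1, w2
Accessibility: w0Rw0, w0Rw1, w0Rw2, w1Rw1, w1Rw2, w2Rw2
Branch closes: p1 and not p1 both at w2.
(One branch shown.) All branches close.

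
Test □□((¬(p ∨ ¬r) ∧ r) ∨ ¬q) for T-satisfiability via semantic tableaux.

Yes, satisfiable

1. □□((¬(p ∨ ¬r) ∧ r) ∨ ¬q), w0
2. □((¬(p ∨ ¬r) ∧ r) ∨ ¬q), w0
3. (¬(p ∨ ¬r) ∧ r) ∨ ¬q, w0
4. ¬q, w0
Accessibility: w0Rw0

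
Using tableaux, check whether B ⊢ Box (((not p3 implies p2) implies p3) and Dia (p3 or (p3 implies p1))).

No, not valid

Tableau for the negation not Box (((not p3 implies p2) implies p3) and Dia (p3 or (p3 implies p1))):
1. not Box (((not p3 implies p2) implies p3) and Dia (p3 or (p3 implies p1))), u
2. not (((not p3 implies p2) implies p3) and Dia (p3 or (p3 implies p1))), v
3. not ((not p3 implies p2) implies p3), v
4. not p3 implies p2, v
5. not p3, v
6. p2, v
Accessibility: uRu, uRv, vRu, vRv
The negation has an open branch (countermodel exists).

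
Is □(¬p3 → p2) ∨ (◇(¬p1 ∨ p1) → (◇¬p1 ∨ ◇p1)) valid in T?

Tableau for the negation ¬(□(¬p3 → p2) ∨ (◇(¬p1 ∨ p1) → (◇¬p1 ∨ ◇p1))):
1. ¬(□(¬p3 → p2) ∨ (◇(¬p1 ∨ p1) → (◇¬p1 ∨ ◇p1))), 0
2. ¬□(¬p3 → p2), 0   [¬∨-rule on 1]
3. ¬(◇(¬p1 ∨ p1) → (◇¬p1 ∨ ◇p1)), 0   [¬∨-rule on 1]
4. ◇(¬p1 ∨ p1), 0   [¬→-rule on 3]
5. ¬(◇¬p1 ∨ ◇p1), 0   [¬→-rule on 3]
6. ¬◇¬p1, 0   [¬∨-rule on 5]
7. ¬◇p1, 0   [¬∨-rule on 5]
8. p1, 0   [¬◇-rule on 6 via 0R0]
9. ¬p1, 0   [¬◇-rule on 7 via 0R0]
Accessibility: 0R0
Branch closes: p1 and ¬p1 both at 0.
All branches of the negation close; one closing branch shown above.

Valid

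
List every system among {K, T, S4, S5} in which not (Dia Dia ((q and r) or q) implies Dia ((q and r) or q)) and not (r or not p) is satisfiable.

T-tableau for the formula:
1. not (Dia Dia ((q and r) or q) implies Dia ((q and r) or q)) and not (r or not p), u
2. not (Dia Dia ((q and r) or q) implies Dia ((q and r) or q)), u
3. not (r or not p), u
4. Dia Dia ((q and r) or q), u
5. not Dia ((q and r) or q), u
6. not r, u
7. p, u
8. not ((q and r) or q), u
9. not (q and r), u
10. not q, u
11. Dia ((q and r) or q), v
12. not ((q and r) or q), v
13. not (q and r), v
14. not q, v
15. not r, v
16. (q and r) or q, w
17. q, w
Accessibility: uRu, uRv, vRv, vRw, wRw
Complete open branch: satisfiable in T, hence also in K (this T-model is also a K-model).
S4-tableau for the formula:
1. not (Dia Dia ((q and r) or q) implies Dia ((q and r) or q)) and not (r or not p), u
2. not (Dia Dia ((q and r) or q) implies Dia ((q and r) or q)), u
3. not (r or not p), u
4. Dia Dia ((q and r) or q), u
5. not Dia ((q and r) or q), u
6. not r, u
7. p, u
8. not ((q and r) or q), u
9. not (q and r), u
10. not q, u
11. Dia ((q and r) or q), v
12. not ((q and r) or q), v
13. not (q and r), v
14. not q, v
15. not r, v
16. (q and r) or q, w
17. not ((q and r) or q), w
18. not (q and r), w
19. not q, w
20. q and r, w
21. q, w
22. r, w
Accessibility: uRu, uRv, uRw, vRv, vRw, wRw
Branch closes: q and not q both at w.
Every branch closes (one shown): unsatisfiable in S4, hence also in S5 (every S5-frame is an S4-frame).

K, T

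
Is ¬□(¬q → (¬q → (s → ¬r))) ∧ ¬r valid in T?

Tableau for the negation ¬(¬□(¬q → (¬q → (s → ¬r))) ∧ ¬r):
1. ¬(¬□(¬q → (¬q → (s → ¬r))) ∧ ¬r), 0
2. r, 0
Accessibility: 0R0
The negation has an open branch (countermodel exists).

Invalid (countermodel exists)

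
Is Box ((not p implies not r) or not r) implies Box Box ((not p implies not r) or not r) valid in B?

Not valid

Tableau for the negation not (Box ((not p implies not r) or not r) implies Box Box ((not p implies not r) or not r)):
1. not (Box ((not p implies not r) or not r) implies Box Box ((not p implies not r) or not r)), w0
2. Box ((not p implies not r) or not r), w0   [neg-implies-rule on 1]
3. not Box Box ((not p implies not r) or not r), w0   [neg-implies-rule on 1]
4. (not p implies not r) or not r, w0   [Box-rule on 2 via w0Rw0]
5. not r, w0   [or-rule on 4 (branches; this branch)]
6. not Box ((not p implies not r) or not r), w1   [neg-Box-rule on 3: fresh world w1, w0Rw1]
7. (not p implies not r) or not r, w1   [Box-rule on 2 via w0Rw1]
8. not r, w1   [or-rule on 7 (branches; this branch)]
9. not ((not p implies not r) or not r), w2   [neg-Box-rule on 6: fresh world w2, w1Rw2]
10. not (not p implies not r), w2   [neg-or-rule on 9]
11. r, w2   [neg-or-rule on 9]
12. not p, w2   [neg-implies-rule on 10]
Accessibility: w0Rw0, w0Rw1, w1Rw0, w1Rw1, w1Rw2, w2Rw1, w2Rw2
The negation has an open branch (countermodel exists).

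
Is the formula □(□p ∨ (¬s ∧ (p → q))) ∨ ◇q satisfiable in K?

1. □(□p ∨ (¬s ∧ (p → q))) ∨ ◇q, w0
2. ◇q, w0   [∨-rule on 1 (branches; this branch)]
3. q, w1   [◇-rule on 2: fresh world w1, w0Rw1]
Accessibility: w0Rw1

Satisfiable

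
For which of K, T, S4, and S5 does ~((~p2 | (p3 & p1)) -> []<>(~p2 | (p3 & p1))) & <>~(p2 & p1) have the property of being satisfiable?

S4-tableau for the formula:
1. ~((~p2 | (p3 & p1)) -> []<>(~p2 | (p3 & p1))) & <>~(p2 & p1), w0
2. ~((~p2 | (p3 & p1)) -> []<>(~p2 | (p3 & p1))), w0   [&-rule on 1]
3. <>~(p2 & p1), w0   [&-rule on 1]
4. ~p2 | (p3 & p1), w0   [~->-rule on 2]
5. ~[]<>(~p2 | (p3 & p1)), w0   [~->-rule on 2]
6. p3 & p1, w0   [|-rule on 4 (branches; this branch)]
7. p3, w0   [&-rule on 6]
8. p1, w0   [&-rule on 6]
9. ~(p2 & p1), w1   [<>-rule on 3: fresh world w1, w0Rw1]
10. ~p1, w1   [~&-rule on 9 (branches; this branch)]
11. ~<>(~p2 | (p3 & p1)), w2   [~[]-rule on 5: fresh world w2, w0Rw2]
12. ~(~p2 | (p3 & p1)), w2   [~<>-rule on 11 via w2Rw2]
13. p2, w2   [~|-rule on 12]
14. ~(p3 & p1), w2   [~|-rule on 12]
15. ~p1, w2   [~&-rule on 14 (branches; this branch)]
Accessibility: w0Rw0, w0Rw1, w0Rw2, w1Rw1, w2Rw2
Complete open branch: satisfiable in S4, hence also in K, T (this S4-model is also a K-model and a T-model).
S5-tableau for the formula:
1. ~((~p2 | (p3 & p1)) -> []<>(~p2 | (p3 & p1))) & <>~(p2 & p1), w0
2. ~((~p2 | (p3 & p1)) -> []<>(~p2 | (p3 & p1))), w0   [&-rule on 1]
3. <>~(p2 & p1), w0   [&-rule on 1]
4. ~p2 | (p3 & p1), w0   [~->-rule on 2]
5. ~[]<>(~p2 | (p3 & p1)), w0   [~->-rule on 2]
6. p3 & p1, w0   [|-rule on 4 (branches; this branch)]
7. p3, w0   [&-rule on 6]
8. p1, w0   [&-rule on 6]
9. ~(p2 & p1), w1   [<>-rule on 3: fresh world w1, w0Rw1]
10. ~p1, w1   [~&-rule on 9 (branches; this branch)]
11. ~<>(~p2 | (p3 & p1)), w2   [~[]-rule on 5: fresh world w2, w0Rw2]
12. ~(~p2 | (p3 & p1)), w0   [~<>-rule on 11 via w2Rw0]
13. p2, w0   [~|-rule on 12]
14. ~(p3 & p1), w0   [~|-rule on 12]
15. ~(~p2 | (p3 & p1)), w1   [~<>-rule on 11 via w2Rw1]
16. p2, w1   [~|-rule on 15]
17. ~(p3 & p1), w1   [~|-rule on 15]
18. ~(~p2 | (p3 & p1)), w2   [~<>-rule on 11 via w2Rw2]
19. p2, w2   [~|-rule on 18]
20. ~(p3 & p1), w2   [~|-rule on 18]
21. ~p1, w0   [~&-rule on 14 (branches; this branch)]
Accessibility: w0Rw0, w0Rw1, w0Rw2, w1Rw0, w1Rw1, w1Rw2, w2Rw0, w2Rw1, w2Rw2
Branch closes: p1 and ~p1 both at w0.
Every branch closes (one shown): unsatisfiable in S5.

K, T, S4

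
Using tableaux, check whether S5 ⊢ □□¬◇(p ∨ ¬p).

Invalid (countermodel exists)

Tableau for the negation ¬□□¬◇(p ∨ ¬p):
1. ¬□□¬◇(p ∨ ¬p), u
2. ¬□¬◇(p ∨ ¬p), v   [¬□-rule on 1: fresh world v, uRv]
3. ◇(p ∨ ¬p), w   [¬□-rule on 2: fresh world w, vRw]
4. p ∨ ¬p, x   [◇-rule on 3: fresh world x, wRx]
5. ¬p, x   [∨-rule on 4 (branches; this branch)]
Accessibility: uRu, uRv, uRw, uRx, vRu, vRv, vRw, vRx, wRu, wRv, wRw, wRx, xRu, xRv, xRw, xRx
The negation has an open branch (countermodel exists).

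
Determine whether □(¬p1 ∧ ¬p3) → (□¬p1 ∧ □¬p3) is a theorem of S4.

Valid

Tableau for the negation ¬(□(¬p1 ∧ ¬p3) → (□¬p1 ∧ □¬p3)):
1. ¬(□(¬p1 ∧ ¬p3) → (□¬p1 ∧ □¬p3)), w0
2. □(¬p1 ∧ ¬p3), w0
3. ¬(□¬p1 ∧ □¬p3), w0
4. ¬p1 ∧ ¬p3, w0
5. ¬p1, w0
6. ¬p3, w0
7. ¬□¬p3, w0
8. p3, w1
9. ¬p1 ∧ ¬p3, w1
10. ¬p1, w1
11. ¬p3, w1
Accessibility: w0Rw0, w0Rw1, w1Rw1
Branch closes: p3 and ¬p3 both at w1.
All branches of the negation close; one closing branch shown above.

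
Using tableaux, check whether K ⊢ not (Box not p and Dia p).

Valid in K

Tableau for the negation Box not p and Dia p:
1. Box not p and Dia p, 0
2. Box not p, 0
3. Dia p, 0
4. p, 1
5. not p, 1
Accessibility: 0R1
Branch closes: p and not p both at 1.
Every branch of the negation's tableau closes; the branch above is one of them.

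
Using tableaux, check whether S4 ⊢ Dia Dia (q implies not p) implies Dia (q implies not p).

Valid in S4

Tableau for the negation not (Dia Dia (q implies not p) implies Dia (q implies not p)):
1. not (Dia Dia (q implies not p) implies Dia (q implies not p)), u
2. Dia Dia (q implies not p), u   [neg-implies-rule on 1]
3. not Dia (q implies not p), u   [neg-implies-rule on 1]
4. not (q implies not p), u   [neg-Dia-rule on 3 via uRu]
5. q, u   [neg-implies-rule on 4]
6. p, u   [neg-implies-rule on 4]
7. Dia (q implies not p), v   [Dia-rule on 2: fresh world v, uRv]
8. not (q implies not p), v   [neg-Dia-rule on 3 via uRv]
9. q, v   [neg-implies-rule on 8]
10. p, v   [neg-implies-rule on 8]
11. q implies not p, w   [Dia-rule on 7: fresh world w, vRw]
12. not (q implies not p), w   [neg-Dia-rule on 3 via uRw]
13. q, w   [neg-implies-rule on 12]
14. p, w   [neg-implies-rule on 12]
15. not p, w   [implies-rule on 11 (branches; this branch)]
Accessibility: uRu, uRv, uRw, vRv, vRw, wRw
Branch closes: p and not p both at w.
Every branch of the negation's tableau closes; the branch above is one of them.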